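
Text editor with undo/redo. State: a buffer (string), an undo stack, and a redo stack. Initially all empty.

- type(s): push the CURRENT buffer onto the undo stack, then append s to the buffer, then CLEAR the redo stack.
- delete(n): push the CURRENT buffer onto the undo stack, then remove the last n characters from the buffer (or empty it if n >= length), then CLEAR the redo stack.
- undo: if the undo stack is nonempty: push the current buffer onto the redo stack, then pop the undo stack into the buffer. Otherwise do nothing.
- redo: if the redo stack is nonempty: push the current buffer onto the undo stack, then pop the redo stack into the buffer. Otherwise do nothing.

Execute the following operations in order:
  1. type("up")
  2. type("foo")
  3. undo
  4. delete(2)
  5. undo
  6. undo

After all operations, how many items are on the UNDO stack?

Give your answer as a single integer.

After op 1 (type): buf='up' undo_depth=1 redo_depth=0
After op 2 (type): buf='upfoo' undo_depth=2 redo_depth=0
After op 3 (undo): buf='up' undo_depth=1 redo_depth=1
After op 4 (delete): buf='(empty)' undo_depth=2 redo_depth=0
After op 5 (undo): buf='up' undo_depth=1 redo_depth=1
After op 6 (undo): buf='(empty)' undo_depth=0 redo_depth=2

Answer: 0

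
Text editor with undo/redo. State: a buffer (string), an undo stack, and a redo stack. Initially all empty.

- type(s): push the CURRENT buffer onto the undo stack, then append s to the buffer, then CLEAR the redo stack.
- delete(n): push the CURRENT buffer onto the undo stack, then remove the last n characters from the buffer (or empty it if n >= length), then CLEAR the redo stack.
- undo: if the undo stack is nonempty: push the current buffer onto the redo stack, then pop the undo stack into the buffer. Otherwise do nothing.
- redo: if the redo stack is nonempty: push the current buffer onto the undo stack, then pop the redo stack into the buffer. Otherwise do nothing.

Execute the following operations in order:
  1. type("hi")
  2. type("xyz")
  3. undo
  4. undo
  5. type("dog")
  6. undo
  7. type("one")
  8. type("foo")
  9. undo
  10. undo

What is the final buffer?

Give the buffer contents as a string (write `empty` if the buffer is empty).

After op 1 (type): buf='hi' undo_depth=1 redo_depth=0
After op 2 (type): buf='hixyz' undo_depth=2 redo_depth=0
After op 3 (undo): buf='hi' undo_depth=1 redo_depth=1
After op 4 (undo): buf='(empty)' undo_depth=0 redo_depth=2
After op 5 (type): buf='dog' undo_depth=1 redo_depth=0
After op 6 (undo): buf='(empty)' undo_depth=0 redo_depth=1
After op 7 (type): buf='one' undo_depth=1 redo_depth=0
After op 8 (type): buf='onefoo' undo_depth=2 redo_depth=0
After op 9 (undo): buf='one' undo_depth=1 redo_depth=1
After op 10 (undo): buf='(empty)' undo_depth=0 redo_depth=2

Answer: empty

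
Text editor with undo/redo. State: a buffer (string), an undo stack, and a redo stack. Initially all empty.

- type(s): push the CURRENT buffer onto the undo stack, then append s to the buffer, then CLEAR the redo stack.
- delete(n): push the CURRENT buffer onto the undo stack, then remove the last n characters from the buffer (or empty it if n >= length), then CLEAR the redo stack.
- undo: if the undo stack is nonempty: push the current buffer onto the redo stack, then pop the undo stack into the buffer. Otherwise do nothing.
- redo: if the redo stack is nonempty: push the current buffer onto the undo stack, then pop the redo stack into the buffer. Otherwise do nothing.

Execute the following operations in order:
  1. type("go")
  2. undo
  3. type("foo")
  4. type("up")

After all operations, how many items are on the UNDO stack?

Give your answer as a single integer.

After op 1 (type): buf='go' undo_depth=1 redo_depth=0
After op 2 (undo): buf='(empty)' undo_depth=0 redo_depth=1
After op 3 (type): buf='foo' undo_depth=1 redo_depth=0
After op 4 (type): buf='fooup' undo_depth=2 redo_depth=0

Answer: 2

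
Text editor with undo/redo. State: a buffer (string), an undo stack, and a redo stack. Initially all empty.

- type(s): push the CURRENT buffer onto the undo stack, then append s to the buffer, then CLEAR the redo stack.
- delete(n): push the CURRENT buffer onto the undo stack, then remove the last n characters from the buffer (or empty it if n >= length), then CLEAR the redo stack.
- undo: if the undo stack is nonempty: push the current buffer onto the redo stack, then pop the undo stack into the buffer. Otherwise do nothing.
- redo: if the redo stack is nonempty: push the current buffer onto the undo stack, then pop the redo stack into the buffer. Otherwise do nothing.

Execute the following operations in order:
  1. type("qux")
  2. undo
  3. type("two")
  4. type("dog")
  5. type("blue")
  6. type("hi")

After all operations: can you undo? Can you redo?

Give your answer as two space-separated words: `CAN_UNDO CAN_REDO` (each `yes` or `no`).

Answer: yes no

Derivation:
After op 1 (type): buf='qux' undo_depth=1 redo_depth=0
After op 2 (undo): buf='(empty)' undo_depth=0 redo_depth=1
After op 3 (type): buf='two' undo_depth=1 redo_depth=0
After op 4 (type): buf='twodog' undo_depth=2 redo_depth=0
After op 5 (type): buf='twodogblue' undo_depth=3 redo_depth=0
After op 6 (type): buf='twodogbluehi' undo_depth=4 redo_depth=0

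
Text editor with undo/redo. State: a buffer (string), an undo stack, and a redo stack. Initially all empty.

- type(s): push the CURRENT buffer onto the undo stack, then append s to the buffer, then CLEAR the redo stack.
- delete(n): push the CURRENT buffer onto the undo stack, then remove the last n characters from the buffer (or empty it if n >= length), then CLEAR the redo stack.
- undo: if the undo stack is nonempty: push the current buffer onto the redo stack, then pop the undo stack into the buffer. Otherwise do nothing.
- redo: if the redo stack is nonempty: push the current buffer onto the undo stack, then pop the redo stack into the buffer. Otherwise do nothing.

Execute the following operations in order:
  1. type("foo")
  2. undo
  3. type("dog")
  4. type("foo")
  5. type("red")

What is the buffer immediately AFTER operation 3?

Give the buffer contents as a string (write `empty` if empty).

Answer: dog

Derivation:
After op 1 (type): buf='foo' undo_depth=1 redo_depth=0
After op 2 (undo): buf='(empty)' undo_depth=0 redo_depth=1
After op 3 (type): buf='dog' undo_depth=1 redo_depth=0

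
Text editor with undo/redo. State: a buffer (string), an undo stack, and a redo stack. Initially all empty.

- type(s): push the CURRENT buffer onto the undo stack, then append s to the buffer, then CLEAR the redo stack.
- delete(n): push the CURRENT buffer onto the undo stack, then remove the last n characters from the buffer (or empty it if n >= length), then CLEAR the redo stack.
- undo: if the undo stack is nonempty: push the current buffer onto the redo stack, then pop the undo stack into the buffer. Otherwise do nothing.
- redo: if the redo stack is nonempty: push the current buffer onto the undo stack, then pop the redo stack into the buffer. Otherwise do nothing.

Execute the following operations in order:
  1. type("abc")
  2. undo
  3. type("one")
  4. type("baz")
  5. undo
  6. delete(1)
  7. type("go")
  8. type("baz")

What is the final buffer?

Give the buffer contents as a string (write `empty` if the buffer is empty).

After op 1 (type): buf='abc' undo_depth=1 redo_depth=0
After op 2 (undo): buf='(empty)' undo_depth=0 redo_depth=1
After op 3 (type): buf='one' undo_depth=1 redo_depth=0
After op 4 (type): buf='onebaz' undo_depth=2 redo_depth=0
After op 5 (undo): buf='one' undo_depth=1 redo_depth=1
After op 6 (delete): buf='on' undo_depth=2 redo_depth=0
After op 7 (type): buf='ongo' undo_depth=3 redo_depth=0
After op 8 (type): buf='ongobaz' undo_depth=4 redo_depth=0

Answer: ongobaz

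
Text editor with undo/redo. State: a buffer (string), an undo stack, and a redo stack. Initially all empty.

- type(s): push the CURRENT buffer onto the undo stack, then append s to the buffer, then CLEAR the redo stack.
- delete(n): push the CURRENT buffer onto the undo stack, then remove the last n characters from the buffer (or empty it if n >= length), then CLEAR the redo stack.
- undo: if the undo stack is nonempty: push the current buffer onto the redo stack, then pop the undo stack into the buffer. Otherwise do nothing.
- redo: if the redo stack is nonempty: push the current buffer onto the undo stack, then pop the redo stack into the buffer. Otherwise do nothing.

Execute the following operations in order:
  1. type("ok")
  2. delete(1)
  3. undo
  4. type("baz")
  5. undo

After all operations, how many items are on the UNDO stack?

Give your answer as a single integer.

After op 1 (type): buf='ok' undo_depth=1 redo_depth=0
After op 2 (delete): buf='o' undo_depth=2 redo_depth=0
After op 3 (undo): buf='ok' undo_depth=1 redo_depth=1
After op 4 (type): buf='okbaz' undo_depth=2 redo_depth=0
After op 5 (undo): buf='ok' undo_depth=1 redo_depth=1

Answer: 1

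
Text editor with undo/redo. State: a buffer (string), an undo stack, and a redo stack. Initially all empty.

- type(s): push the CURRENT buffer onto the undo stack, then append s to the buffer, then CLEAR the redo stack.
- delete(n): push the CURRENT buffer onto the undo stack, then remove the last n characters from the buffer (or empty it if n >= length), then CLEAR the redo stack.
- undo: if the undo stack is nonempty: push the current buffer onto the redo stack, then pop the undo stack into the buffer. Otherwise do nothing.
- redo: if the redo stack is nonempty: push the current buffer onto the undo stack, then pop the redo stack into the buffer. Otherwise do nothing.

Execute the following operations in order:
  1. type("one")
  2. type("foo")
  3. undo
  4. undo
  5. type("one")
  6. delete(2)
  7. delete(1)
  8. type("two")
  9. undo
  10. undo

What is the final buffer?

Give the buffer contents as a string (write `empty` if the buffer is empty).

Answer: o

Derivation:
After op 1 (type): buf='one' undo_depth=1 redo_depth=0
After op 2 (type): buf='onefoo' undo_depth=2 redo_depth=0
After op 3 (undo): buf='one' undo_depth=1 redo_depth=1
After op 4 (undo): buf='(empty)' undo_depth=0 redo_depth=2
After op 5 (type): buf='one' undo_depth=1 redo_depth=0
After op 6 (delete): buf='o' undo_depth=2 redo_depth=0
After op 7 (delete): buf='(empty)' undo_depth=3 redo_depth=0
After op 8 (type): buf='two' undo_depth=4 redo_depth=0
After op 9 (undo): buf='(empty)' undo_depth=3 redo_depth=1
After op 10 (undo): buf='o' undo_depth=2 redo_depth=2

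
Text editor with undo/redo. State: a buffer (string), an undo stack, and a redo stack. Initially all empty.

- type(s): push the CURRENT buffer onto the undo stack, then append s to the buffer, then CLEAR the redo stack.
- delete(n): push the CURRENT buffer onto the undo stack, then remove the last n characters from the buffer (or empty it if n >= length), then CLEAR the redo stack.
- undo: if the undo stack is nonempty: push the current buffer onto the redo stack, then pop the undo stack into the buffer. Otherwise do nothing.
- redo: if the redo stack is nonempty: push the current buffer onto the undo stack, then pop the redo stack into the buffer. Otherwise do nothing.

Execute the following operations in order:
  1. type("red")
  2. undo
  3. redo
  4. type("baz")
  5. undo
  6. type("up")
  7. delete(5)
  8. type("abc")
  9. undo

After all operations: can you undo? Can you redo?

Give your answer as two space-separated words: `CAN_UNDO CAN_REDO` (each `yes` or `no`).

Answer: yes yes

Derivation:
After op 1 (type): buf='red' undo_depth=1 redo_depth=0
After op 2 (undo): buf='(empty)' undo_depth=0 redo_depth=1
After op 3 (redo): buf='red' undo_depth=1 redo_depth=0
After op 4 (type): buf='redbaz' undo_depth=2 redo_depth=0
After op 5 (undo): buf='red' undo_depth=1 redo_depth=1
After op 6 (type): buf='redup' undo_depth=2 redo_depth=0
After op 7 (delete): buf='(empty)' undo_depth=3 redo_depth=0
After op 8 (type): buf='abc' undo_depth=4 redo_depth=0
After op 9 (undo): buf='(empty)' undo_depth=3 redo_depth=1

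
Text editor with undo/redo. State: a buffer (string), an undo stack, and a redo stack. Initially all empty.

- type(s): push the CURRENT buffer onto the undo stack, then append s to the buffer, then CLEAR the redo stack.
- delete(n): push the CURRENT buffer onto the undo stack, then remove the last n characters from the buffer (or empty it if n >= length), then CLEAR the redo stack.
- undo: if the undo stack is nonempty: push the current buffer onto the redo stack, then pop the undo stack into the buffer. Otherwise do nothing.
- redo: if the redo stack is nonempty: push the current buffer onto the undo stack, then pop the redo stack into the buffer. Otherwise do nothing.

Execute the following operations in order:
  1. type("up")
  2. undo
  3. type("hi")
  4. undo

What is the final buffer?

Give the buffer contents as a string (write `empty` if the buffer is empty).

After op 1 (type): buf='up' undo_depth=1 redo_depth=0
After op 2 (undo): buf='(empty)' undo_depth=0 redo_depth=1
After op 3 (type): buf='hi' undo_depth=1 redo_depth=0
After op 4 (undo): buf='(empty)' undo_depth=0 redo_depth=1

Answer: empty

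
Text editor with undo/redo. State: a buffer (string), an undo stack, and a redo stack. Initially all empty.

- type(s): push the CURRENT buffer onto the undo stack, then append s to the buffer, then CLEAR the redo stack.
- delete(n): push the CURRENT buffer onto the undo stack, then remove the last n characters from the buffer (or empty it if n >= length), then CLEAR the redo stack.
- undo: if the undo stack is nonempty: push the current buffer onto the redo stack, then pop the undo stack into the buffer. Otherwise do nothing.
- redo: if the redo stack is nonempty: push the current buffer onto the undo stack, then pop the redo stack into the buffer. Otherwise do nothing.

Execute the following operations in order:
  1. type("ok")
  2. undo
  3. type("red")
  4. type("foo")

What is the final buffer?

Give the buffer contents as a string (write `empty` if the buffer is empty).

Answer: redfoo

Derivation:
After op 1 (type): buf='ok' undo_depth=1 redo_depth=0
After op 2 (undo): buf='(empty)' undo_depth=0 redo_depth=1
After op 3 (type): buf='red' undo_depth=1 redo_depth=0
After op 4 (type): buf='redfoo' undo_depth=2 redo_depth=0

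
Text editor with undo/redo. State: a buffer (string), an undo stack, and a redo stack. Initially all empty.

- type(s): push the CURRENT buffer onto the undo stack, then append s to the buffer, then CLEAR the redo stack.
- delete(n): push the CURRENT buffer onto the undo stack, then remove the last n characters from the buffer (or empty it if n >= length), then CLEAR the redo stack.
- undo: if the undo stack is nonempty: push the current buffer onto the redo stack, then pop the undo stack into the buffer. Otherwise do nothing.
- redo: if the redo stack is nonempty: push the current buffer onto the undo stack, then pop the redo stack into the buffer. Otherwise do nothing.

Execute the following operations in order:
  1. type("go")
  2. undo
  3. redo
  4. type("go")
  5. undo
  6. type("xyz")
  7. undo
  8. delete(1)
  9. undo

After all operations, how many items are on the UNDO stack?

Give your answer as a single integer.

After op 1 (type): buf='go' undo_depth=1 redo_depth=0
After op 2 (undo): buf='(empty)' undo_depth=0 redo_depth=1
After op 3 (redo): buf='go' undo_depth=1 redo_depth=0
After op 4 (type): buf='gogo' undo_depth=2 redo_depth=0
After op 5 (undo): buf='go' undo_depth=1 redo_depth=1
After op 6 (type): buf='goxyz' undo_depth=2 redo_depth=0
After op 7 (undo): buf='go' undo_depth=1 redo_depth=1
After op 8 (delete): buf='g' undo_depth=2 redo_depth=0
After op 9 (undo): buf='go' undo_depth=1 redo_depth=1

Answer: 1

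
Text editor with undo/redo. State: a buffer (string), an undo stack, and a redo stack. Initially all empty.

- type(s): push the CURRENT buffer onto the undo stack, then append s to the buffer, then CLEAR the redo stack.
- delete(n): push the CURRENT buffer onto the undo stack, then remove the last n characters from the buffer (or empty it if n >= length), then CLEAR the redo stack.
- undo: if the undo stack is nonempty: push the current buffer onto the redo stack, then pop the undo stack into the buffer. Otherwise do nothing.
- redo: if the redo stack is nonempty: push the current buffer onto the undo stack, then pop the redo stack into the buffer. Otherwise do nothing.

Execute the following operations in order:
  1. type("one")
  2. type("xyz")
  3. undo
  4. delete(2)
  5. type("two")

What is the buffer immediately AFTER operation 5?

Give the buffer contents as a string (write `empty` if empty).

After op 1 (type): buf='one' undo_depth=1 redo_depth=0
After op 2 (type): buf='onexyz' undo_depth=2 redo_depth=0
After op 3 (undo): buf='one' undo_depth=1 redo_depth=1
After op 4 (delete): buf='o' undo_depth=2 redo_depth=0
After op 5 (type): buf='otwo' undo_depth=3 redo_depth=0

Answer: otwo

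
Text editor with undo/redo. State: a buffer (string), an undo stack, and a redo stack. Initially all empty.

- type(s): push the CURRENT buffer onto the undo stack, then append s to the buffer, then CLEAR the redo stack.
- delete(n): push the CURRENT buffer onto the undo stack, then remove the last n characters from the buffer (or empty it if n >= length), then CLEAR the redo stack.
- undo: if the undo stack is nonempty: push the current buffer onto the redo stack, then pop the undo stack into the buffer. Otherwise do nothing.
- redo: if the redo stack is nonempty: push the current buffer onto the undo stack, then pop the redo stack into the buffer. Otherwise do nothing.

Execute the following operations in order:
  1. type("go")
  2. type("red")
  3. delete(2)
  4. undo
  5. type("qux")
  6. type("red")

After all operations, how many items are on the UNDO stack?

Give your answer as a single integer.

After op 1 (type): buf='go' undo_depth=1 redo_depth=0
After op 2 (type): buf='gored' undo_depth=2 redo_depth=0
After op 3 (delete): buf='gor' undo_depth=3 redo_depth=0
After op 4 (undo): buf='gored' undo_depth=2 redo_depth=1
After op 5 (type): buf='goredqux' undo_depth=3 redo_depth=0
After op 6 (type): buf='goredquxred' undo_depth=4 redo_depth=0

Answer: 4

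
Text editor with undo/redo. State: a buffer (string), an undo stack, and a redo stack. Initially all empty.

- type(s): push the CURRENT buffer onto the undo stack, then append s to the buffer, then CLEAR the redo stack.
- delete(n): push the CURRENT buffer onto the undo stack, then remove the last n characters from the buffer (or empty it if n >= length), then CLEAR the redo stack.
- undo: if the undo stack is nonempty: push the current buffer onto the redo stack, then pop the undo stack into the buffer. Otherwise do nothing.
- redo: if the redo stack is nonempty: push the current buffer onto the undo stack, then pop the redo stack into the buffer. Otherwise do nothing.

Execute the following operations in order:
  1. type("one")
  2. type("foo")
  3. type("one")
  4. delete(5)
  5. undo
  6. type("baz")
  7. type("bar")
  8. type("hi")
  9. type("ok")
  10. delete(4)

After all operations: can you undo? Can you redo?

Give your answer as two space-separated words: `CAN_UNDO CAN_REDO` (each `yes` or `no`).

After op 1 (type): buf='one' undo_depth=1 redo_depth=0
After op 2 (type): buf='onefoo' undo_depth=2 redo_depth=0
After op 3 (type): buf='onefooone' undo_depth=3 redo_depth=0
After op 4 (delete): buf='onef' undo_depth=4 redo_depth=0
After op 5 (undo): buf='onefooone' undo_depth=3 redo_depth=1
After op 6 (type): buf='onefooonebaz' undo_depth=4 redo_depth=0
After op 7 (type): buf='onefooonebazbar' undo_depth=5 redo_depth=0
After op 8 (type): buf='onefooonebazbarhi' undo_depth=6 redo_depth=0
After op 9 (type): buf='onefooonebazbarhiok' undo_depth=7 redo_depth=0
After op 10 (delete): buf='onefooonebazbar' undo_depth=8 redo_depth=0

Answer: yes no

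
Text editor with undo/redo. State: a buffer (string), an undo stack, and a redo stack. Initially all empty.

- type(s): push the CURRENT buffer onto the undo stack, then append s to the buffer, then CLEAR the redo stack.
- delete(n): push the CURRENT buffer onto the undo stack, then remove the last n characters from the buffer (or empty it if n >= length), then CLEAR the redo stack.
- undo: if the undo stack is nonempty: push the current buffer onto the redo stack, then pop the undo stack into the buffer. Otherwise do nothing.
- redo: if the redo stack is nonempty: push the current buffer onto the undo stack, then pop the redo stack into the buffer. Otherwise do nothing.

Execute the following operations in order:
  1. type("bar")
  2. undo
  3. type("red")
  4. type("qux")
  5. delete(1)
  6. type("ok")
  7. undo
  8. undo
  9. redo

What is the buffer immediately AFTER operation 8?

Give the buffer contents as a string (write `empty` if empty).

Answer: redqux

Derivation:
After op 1 (type): buf='bar' undo_depth=1 redo_depth=0
After op 2 (undo): buf='(empty)' undo_depth=0 redo_depth=1
After op 3 (type): buf='red' undo_depth=1 redo_depth=0
After op 4 (type): buf='redqux' undo_depth=2 redo_depth=0
After op 5 (delete): buf='redqu' undo_depth=3 redo_depth=0
After op 6 (type): buf='redquok' undo_depth=4 redo_depth=0
After op 7 (undo): buf='redqu' undo_depth=3 redo_depth=1
After op 8 (undo): buf='redqux' undo_depth=2 redo_depth=2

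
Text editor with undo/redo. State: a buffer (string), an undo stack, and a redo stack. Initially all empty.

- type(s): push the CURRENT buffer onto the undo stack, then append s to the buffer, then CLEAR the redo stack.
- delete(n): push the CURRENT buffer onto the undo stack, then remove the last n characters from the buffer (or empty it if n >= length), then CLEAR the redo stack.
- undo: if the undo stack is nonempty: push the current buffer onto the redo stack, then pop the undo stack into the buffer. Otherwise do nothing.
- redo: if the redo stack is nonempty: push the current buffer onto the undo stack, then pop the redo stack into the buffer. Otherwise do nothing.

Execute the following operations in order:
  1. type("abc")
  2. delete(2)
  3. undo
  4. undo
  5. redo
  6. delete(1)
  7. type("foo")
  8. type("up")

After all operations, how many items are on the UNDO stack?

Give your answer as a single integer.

After op 1 (type): buf='abc' undo_depth=1 redo_depth=0
After op 2 (delete): buf='a' undo_depth=2 redo_depth=0
After op 3 (undo): buf='abc' undo_depth=1 redo_depth=1
After op 4 (undo): buf='(empty)' undo_depth=0 redo_depth=2
After op 5 (redo): buf='abc' undo_depth=1 redo_depth=1
After op 6 (delete): buf='ab' undo_depth=2 redo_depth=0
After op 7 (type): buf='abfoo' undo_depth=3 redo_depth=0
After op 8 (type): buf='abfooup' undo_depth=4 redo_depth=0

Answer: 4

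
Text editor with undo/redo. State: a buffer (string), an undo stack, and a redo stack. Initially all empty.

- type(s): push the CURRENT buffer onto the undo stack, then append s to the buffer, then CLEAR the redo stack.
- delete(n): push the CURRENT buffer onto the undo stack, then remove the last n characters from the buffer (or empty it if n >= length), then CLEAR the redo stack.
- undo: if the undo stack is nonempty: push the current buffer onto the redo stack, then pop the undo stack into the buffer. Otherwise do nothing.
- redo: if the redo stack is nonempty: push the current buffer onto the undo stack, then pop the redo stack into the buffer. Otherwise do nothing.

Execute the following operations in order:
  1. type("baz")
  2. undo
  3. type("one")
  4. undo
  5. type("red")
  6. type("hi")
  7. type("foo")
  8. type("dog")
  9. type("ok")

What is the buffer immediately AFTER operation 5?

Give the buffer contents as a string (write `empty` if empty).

Answer: red

Derivation:
After op 1 (type): buf='baz' undo_depth=1 redo_depth=0
After op 2 (undo): buf='(empty)' undo_depth=0 redo_depth=1
After op 3 (type): buf='one' undo_depth=1 redo_depth=0
After op 4 (undo): buf='(empty)' undo_depth=0 redo_depth=1
After op 5 (type): buf='red' undo_depth=1 redo_depth=0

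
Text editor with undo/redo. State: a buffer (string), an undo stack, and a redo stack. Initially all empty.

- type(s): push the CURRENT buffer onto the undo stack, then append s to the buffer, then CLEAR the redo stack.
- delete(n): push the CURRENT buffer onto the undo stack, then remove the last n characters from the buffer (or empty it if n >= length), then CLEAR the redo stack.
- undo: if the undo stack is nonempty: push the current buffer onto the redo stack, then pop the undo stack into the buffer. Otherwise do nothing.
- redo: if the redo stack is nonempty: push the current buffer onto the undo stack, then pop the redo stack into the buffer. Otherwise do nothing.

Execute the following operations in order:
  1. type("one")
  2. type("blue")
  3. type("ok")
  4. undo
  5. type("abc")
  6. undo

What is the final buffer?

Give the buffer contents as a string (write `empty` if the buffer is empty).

Answer: oneblue

Derivation:
After op 1 (type): buf='one' undo_depth=1 redo_depth=0
After op 2 (type): buf='oneblue' undo_depth=2 redo_depth=0
After op 3 (type): buf='oneblueok' undo_depth=3 redo_depth=0
After op 4 (undo): buf='oneblue' undo_depth=2 redo_depth=1
After op 5 (type): buf='oneblueabc' undo_depth=3 redo_depth=0
After op 6 (undo): buf='oneblue' undo_depth=2 redo_depth=1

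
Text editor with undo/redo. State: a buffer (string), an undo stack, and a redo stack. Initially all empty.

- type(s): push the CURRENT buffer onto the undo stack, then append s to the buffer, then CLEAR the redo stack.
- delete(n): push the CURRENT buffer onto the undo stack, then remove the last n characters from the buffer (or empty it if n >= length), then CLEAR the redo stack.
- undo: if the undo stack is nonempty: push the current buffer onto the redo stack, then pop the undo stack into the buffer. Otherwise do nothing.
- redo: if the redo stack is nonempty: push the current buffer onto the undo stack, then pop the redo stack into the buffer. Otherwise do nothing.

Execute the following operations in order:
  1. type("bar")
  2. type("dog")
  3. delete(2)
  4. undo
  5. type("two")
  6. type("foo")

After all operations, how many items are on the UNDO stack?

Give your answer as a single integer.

Answer: 4

Derivation:
After op 1 (type): buf='bar' undo_depth=1 redo_depth=0
After op 2 (type): buf='bardog' undo_depth=2 redo_depth=0
After op 3 (delete): buf='bard' undo_depth=3 redo_depth=0
After op 4 (undo): buf='bardog' undo_depth=2 redo_depth=1
After op 5 (type): buf='bardogtwo' undo_depth=3 redo_depth=0
After op 6 (type): buf='bardogtwofoo' undo_depth=4 redo_depth=0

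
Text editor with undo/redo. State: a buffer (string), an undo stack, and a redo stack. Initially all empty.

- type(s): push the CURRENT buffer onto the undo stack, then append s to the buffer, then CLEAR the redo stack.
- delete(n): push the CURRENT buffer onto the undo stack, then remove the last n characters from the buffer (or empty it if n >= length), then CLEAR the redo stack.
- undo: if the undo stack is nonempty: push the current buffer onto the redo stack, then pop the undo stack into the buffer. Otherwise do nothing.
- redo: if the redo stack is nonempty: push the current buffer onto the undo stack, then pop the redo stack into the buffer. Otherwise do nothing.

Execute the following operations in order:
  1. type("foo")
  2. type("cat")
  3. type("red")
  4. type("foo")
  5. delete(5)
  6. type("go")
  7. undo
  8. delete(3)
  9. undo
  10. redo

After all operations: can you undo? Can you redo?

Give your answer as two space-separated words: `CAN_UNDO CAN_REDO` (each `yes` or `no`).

Answer: yes no

Derivation:
After op 1 (type): buf='foo' undo_depth=1 redo_depth=0
After op 2 (type): buf='foocat' undo_depth=2 redo_depth=0
After op 3 (type): buf='foocatred' undo_depth=3 redo_depth=0
After op 4 (type): buf='foocatredfoo' undo_depth=4 redo_depth=0
After op 5 (delete): buf='foocatr' undo_depth=5 redo_depth=0
After op 6 (type): buf='foocatrgo' undo_depth=6 redo_depth=0
After op 7 (undo): buf='foocatr' undo_depth=5 redo_depth=1
After op 8 (delete): buf='fooc' undo_depth=6 redo_depth=0
After op 9 (undo): buf='foocatr' undo_depth=5 redo_depth=1
After op 10 (redo): buf='fooc' undo_depth=6 redo_depth=0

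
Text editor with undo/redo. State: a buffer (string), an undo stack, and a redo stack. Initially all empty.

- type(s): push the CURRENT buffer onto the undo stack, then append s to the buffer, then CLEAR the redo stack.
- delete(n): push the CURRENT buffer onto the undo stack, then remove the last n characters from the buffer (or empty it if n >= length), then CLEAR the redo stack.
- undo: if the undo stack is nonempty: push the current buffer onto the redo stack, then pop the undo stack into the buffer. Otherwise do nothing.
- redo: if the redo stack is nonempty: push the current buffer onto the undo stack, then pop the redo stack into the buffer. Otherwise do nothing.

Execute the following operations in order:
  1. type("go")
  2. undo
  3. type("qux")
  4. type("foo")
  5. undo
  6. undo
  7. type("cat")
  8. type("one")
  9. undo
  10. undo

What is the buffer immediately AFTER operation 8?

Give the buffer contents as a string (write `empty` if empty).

Answer: catone

Derivation:
After op 1 (type): buf='go' undo_depth=1 redo_depth=0
After op 2 (undo): buf='(empty)' undo_depth=0 redo_depth=1
After op 3 (type): buf='qux' undo_depth=1 redo_depth=0
After op 4 (type): buf='quxfoo' undo_depth=2 redo_depth=0
After op 5 (undo): buf='qux' undo_depth=1 redo_depth=1
After op 6 (undo): buf='(empty)' undo_depth=0 redo_depth=2
After op 7 (type): buf='cat' undo_depth=1 redo_depth=0
After op 8 (type): buf='catone' undo_depth=2 redo_depth=0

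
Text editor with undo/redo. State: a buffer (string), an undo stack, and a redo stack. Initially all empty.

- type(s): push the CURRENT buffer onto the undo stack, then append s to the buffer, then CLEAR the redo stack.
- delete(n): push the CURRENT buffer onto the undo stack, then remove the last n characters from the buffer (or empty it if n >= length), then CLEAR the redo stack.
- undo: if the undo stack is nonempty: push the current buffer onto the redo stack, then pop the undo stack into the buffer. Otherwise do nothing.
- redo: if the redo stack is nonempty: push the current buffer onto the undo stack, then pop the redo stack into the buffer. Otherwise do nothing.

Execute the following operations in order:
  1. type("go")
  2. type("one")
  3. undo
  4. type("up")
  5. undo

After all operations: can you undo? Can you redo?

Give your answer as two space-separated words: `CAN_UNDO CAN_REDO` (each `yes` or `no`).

After op 1 (type): buf='go' undo_depth=1 redo_depth=0
After op 2 (type): buf='goone' undo_depth=2 redo_depth=0
After op 3 (undo): buf='go' undo_depth=1 redo_depth=1
After op 4 (type): buf='goup' undo_depth=2 redo_depth=0
After op 5 (undo): buf='go' undo_depth=1 redo_depth=1

Answer: yes yes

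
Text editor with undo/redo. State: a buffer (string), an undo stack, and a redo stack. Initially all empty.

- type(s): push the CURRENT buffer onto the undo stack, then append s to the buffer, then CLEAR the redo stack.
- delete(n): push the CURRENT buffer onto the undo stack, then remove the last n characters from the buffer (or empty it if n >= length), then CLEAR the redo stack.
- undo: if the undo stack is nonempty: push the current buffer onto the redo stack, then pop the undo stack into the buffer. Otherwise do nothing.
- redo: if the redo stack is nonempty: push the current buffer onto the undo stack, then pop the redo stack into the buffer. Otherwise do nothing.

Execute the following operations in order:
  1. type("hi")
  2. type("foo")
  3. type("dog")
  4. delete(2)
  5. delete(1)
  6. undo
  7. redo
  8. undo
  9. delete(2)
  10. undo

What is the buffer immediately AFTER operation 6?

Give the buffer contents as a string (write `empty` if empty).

After op 1 (type): buf='hi' undo_depth=1 redo_depth=0
After op 2 (type): buf='hifoo' undo_depth=2 redo_depth=0
After op 3 (type): buf='hifoodog' undo_depth=3 redo_depth=0
After op 4 (delete): buf='hifood' undo_depth=4 redo_depth=0
After op 5 (delete): buf='hifoo' undo_depth=5 redo_depth=0
After op 6 (undo): buf='hifood' undo_depth=4 redo_depth=1

Answer: hifood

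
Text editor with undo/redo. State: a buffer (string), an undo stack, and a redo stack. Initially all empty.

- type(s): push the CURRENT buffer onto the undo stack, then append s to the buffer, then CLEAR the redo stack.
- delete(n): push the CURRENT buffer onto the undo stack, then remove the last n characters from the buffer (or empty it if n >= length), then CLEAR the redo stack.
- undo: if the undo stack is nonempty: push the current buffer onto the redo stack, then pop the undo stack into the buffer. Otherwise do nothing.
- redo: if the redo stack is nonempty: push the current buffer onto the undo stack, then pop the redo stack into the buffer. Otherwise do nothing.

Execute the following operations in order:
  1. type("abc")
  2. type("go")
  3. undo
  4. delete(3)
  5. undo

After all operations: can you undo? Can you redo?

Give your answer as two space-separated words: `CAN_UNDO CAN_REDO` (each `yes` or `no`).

Answer: yes yes

Derivation:
After op 1 (type): buf='abc' undo_depth=1 redo_depth=0
After op 2 (type): buf='abcgo' undo_depth=2 redo_depth=0
After op 3 (undo): buf='abc' undo_depth=1 redo_depth=1
After op 4 (delete): buf='(empty)' undo_depth=2 redo_depth=0
After op 5 (undo): buf='abc' undo_depth=1 redo_depth=1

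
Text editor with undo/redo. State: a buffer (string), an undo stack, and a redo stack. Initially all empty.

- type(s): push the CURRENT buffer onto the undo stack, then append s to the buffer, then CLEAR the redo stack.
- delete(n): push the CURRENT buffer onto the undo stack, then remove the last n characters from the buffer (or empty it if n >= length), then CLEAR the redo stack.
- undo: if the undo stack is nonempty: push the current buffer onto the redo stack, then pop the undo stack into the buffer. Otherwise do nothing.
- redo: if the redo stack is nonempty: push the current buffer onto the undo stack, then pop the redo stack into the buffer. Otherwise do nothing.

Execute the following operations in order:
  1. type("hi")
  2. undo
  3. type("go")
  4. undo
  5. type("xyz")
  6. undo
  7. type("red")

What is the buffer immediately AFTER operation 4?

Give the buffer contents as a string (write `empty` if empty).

Answer: empty

Derivation:
After op 1 (type): buf='hi' undo_depth=1 redo_depth=0
After op 2 (undo): buf='(empty)' undo_depth=0 redo_depth=1
After op 3 (type): buf='go' undo_depth=1 redo_depth=0
After op 4 (undo): buf='(empty)' undo_depth=0 redo_depth=1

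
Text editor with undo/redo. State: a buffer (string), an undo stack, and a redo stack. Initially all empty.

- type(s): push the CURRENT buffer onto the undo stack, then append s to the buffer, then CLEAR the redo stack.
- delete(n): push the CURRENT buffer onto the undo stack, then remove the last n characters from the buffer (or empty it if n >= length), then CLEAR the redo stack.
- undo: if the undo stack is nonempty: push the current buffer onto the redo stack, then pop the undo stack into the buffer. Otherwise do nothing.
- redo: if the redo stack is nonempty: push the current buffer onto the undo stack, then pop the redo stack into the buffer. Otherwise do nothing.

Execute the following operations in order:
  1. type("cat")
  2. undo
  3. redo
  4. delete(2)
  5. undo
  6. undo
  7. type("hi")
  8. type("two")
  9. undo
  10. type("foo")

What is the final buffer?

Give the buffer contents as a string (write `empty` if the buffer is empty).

Answer: hifoo

Derivation:
After op 1 (type): buf='cat' undo_depth=1 redo_depth=0
After op 2 (undo): buf='(empty)' undo_depth=0 redo_depth=1
After op 3 (redo): buf='cat' undo_depth=1 redo_depth=0
After op 4 (delete): buf='c' undo_depth=2 redo_depth=0
After op 5 (undo): buf='cat' undo_depth=1 redo_depth=1
After op 6 (undo): buf='(empty)' undo_depth=0 redo_depth=2
After op 7 (type): buf='hi' undo_depth=1 redo_depth=0
After op 8 (type): buf='hitwo' undo_depth=2 redo_depth=0
After op 9 (undo): buf='hi' undo_depth=1 redo_depth=1
After op 10 (type): buf='hifoo' undo_depth=2 redo_depth=0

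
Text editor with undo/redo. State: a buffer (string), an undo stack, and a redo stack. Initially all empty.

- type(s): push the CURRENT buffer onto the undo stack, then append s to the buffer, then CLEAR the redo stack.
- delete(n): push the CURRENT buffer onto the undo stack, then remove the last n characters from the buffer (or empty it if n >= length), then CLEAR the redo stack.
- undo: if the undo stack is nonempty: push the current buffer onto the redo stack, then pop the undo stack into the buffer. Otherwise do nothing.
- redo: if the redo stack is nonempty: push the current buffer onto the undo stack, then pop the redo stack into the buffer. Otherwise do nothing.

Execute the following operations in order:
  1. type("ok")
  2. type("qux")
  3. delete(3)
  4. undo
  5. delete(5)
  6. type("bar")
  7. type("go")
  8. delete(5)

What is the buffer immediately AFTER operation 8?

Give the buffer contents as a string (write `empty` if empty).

Answer: empty

Derivation:
After op 1 (type): buf='ok' undo_depth=1 redo_depth=0
After op 2 (type): buf='okqux' undo_depth=2 redo_depth=0
After op 3 (delete): buf='ok' undo_depth=3 redo_depth=0
After op 4 (undo): buf='okqux' undo_depth=2 redo_depth=1
After op 5 (delete): buf='(empty)' undo_depth=3 redo_depth=0
After op 6 (type): buf='bar' undo_depth=4 redo_depth=0
After op 7 (type): buf='bargo' undo_depth=5 redo_depth=0
After op 8 (delete): buf='(empty)' undo_depth=6 redo_depth=0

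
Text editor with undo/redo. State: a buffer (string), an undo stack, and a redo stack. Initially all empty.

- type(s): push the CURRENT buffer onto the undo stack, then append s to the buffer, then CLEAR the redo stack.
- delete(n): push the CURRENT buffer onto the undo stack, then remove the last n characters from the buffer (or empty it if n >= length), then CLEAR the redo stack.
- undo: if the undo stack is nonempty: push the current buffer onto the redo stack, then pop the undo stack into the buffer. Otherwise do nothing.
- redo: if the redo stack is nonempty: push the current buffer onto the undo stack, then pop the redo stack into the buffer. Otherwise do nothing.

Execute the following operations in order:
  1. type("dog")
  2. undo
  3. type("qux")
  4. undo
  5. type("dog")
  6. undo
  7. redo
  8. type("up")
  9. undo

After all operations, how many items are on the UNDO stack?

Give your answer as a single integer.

Answer: 1

Derivation:
After op 1 (type): buf='dog' undo_depth=1 redo_depth=0
After op 2 (undo): buf='(empty)' undo_depth=0 redo_depth=1
After op 3 (type): buf='qux' undo_depth=1 redo_depth=0
After op 4 (undo): buf='(empty)' undo_depth=0 redo_depth=1
After op 5 (type): buf='dog' undo_depth=1 redo_depth=0
After op 6 (undo): buf='(empty)' undo_depth=0 redo_depth=1
After op 7 (redo): buf='dog' undo_depth=1 redo_depth=0
After op 8 (type): buf='dogup' undo_depth=2 redo_depth=0
After op 9 (undo): buf='dog' undo_depth=1 redo_depth=1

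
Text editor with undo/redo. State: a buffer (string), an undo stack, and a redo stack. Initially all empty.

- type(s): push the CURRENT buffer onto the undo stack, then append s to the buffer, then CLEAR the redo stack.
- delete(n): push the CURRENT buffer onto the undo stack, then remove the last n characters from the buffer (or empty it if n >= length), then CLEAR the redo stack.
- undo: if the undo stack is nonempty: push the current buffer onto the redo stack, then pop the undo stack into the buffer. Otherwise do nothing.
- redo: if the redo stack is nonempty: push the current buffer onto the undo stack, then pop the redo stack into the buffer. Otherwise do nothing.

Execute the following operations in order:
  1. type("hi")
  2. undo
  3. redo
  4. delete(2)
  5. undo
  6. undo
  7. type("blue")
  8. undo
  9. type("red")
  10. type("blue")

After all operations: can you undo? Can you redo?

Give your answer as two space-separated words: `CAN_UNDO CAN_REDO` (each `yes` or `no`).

Answer: yes no

Derivation:
After op 1 (type): buf='hi' undo_depth=1 redo_depth=0
After op 2 (undo): buf='(empty)' undo_depth=0 redo_depth=1
After op 3 (redo): buf='hi' undo_depth=1 redo_depth=0
After op 4 (delete): buf='(empty)' undo_depth=2 redo_depth=0
After op 5 (undo): buf='hi' undo_depth=1 redo_depth=1
After op 6 (undo): buf='(empty)' undo_depth=0 redo_depth=2
After op 7 (type): buf='blue' undo_depth=1 redo_depth=0
After op 8 (undo): buf='(empty)' undo_depth=0 redo_depth=1
After op 9 (type): buf='red' undo_depth=1 redo_depth=0
After op 10 (type): buf='redblue' undo_depth=2 redo_depth=0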